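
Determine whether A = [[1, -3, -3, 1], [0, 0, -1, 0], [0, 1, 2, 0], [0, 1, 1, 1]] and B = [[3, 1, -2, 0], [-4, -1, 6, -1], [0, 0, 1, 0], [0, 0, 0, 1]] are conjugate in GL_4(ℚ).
Two matrices over a field are similar if and only if they have the same invariant factors.

Both A and B have characteristic polynomial (x - 1)^4 and minimal polynomial (x - 1)^3. Computing further, both have invariant factors x - 1, (x - 1)^3. Hence A and B are similar.

Yes.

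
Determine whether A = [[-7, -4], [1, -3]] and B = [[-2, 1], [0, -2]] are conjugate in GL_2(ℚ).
No.

trace(A) = -10 but trace(B) = -4. The trace is a similarity invariant, so A and B are not similar.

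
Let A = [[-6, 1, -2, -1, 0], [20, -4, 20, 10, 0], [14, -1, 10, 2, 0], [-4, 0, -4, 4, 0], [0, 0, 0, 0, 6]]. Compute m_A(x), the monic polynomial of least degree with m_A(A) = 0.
The characteristic polynomial factors as (x - 6)^3(x + 4)^2. The minimal polynomial is ∏(x - λ)^{k_λ} where k_λ is the size of the largest Jordan block at λ.

For λ = -4: rank(A + 4I) = 4, and the largest Jordan block has size 2 (the smallest k with rank((A + 4I)^k) = rank((A + 4I)^(k+1))).
For λ = 6: rank(A - 6I) = 3, and the largest Jordan block has size 2 (the smallest k with rank((A - 6I)^k) = rank((A - 6I)^(k+1))).

So m_A(x) = (x - 6)^2(x + 4)^2.

m_A(x) = (x - 6)^2(x + 4)^2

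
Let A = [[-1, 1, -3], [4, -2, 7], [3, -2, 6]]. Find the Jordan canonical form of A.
The characteristic polynomial is det(xI - A) = (x - 1)^3, so the eigenvalues are 1 (algebraic multiplicity 3).

For λ = 1: rank(A - I) = 2, rank((A - I)^2) = 1, rank((A - I)^3) = 0. The eigenspace has dimension 3 - 2 = 1, so there is 1 Jordan block; the rank sequence gives block sizes [3].

Assembling the blocks gives the Jordan form J above.

J = [[1, 1, 0], [0, 1, 1], [0, 0, 1]]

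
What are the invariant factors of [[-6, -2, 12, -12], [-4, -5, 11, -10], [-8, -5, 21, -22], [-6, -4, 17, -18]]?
x + 2, (x + 2)^3

The Jordan structure of A has elementary divisors (x + 2)^3, (x + 2). Arranging the block sizes at each eigenvalue in decreasing order and taking row products gives the invariant factors.

Invariant factors (smallest first, each dividing the next): x + 2, (x + 2)^3.

Check: the last factor (x + 2)^3 is the minimal polynomial, and the product (x + 2)^4 is the characteristic polynomial.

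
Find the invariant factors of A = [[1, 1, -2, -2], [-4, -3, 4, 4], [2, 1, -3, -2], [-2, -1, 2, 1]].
x + 1, x + 1, (x + 1)^2

The Jordan structure of A has elementary divisors (x + 1)^2, (x + 1), (x + 1). Arranging the block sizes at each eigenvalue in decreasing order and taking row products gives the invariant factors.

Invariant factors (smallest first, each dividing the next): x + 1, x + 1, (x + 1)^2.

Check: the last factor (x + 1)^2 is the minimal polynomial, and the product (x + 1)^4 is the characteristic polynomial.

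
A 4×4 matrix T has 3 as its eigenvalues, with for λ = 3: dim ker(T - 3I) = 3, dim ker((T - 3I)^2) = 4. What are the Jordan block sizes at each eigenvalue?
Jordan blocks: (3, 2), (3, 1), (3, 1)

λ = 3: successive nullity increments [3, 1] count blocks of size ≥ k; block sizes are [2, 1, 1].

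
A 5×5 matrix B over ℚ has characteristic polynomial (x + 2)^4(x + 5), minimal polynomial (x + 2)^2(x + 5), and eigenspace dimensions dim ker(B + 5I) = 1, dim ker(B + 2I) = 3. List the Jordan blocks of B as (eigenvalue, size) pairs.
λ = -5: algebraic multiplicity 1 (exponent in χ_B), largest block size 1 (exponent in m_B), 1 block (geometric multiplicity). This forces block sizes [1].
λ = -2: algebraic multiplicity 4 (exponent in χ_B), largest block size 2 (exponent in m_B), 3 blocks (geometric multiplicity). These force block sizes [2, 1, 1].

Jordan blocks: (-5, 1), (-2, 2), (-2, 1), (-2, 1)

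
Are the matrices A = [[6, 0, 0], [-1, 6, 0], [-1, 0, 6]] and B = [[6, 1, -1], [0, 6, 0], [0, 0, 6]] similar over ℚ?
Yes.

Two matrices over a field are similar if and only if they have the same invariant factors.

Both A and B have characteristic polynomial (x - 6)^3 and minimal polynomial (x - 6)^2. Computing further, both have invariant factors x - 6, (x - 6)^2. Hence A and B are similar.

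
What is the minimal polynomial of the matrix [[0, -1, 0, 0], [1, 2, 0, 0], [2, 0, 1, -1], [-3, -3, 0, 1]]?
The characteristic polynomial factors as (x - 1)^4. The minimal polynomial is ∏(x - λ)^{k_λ} where k_λ is the size of the largest Jordan block at λ.

For λ = 1: rank(A - I) = 2, and the largest Jordan block has size 3 (the smallest k with rank((A - I)^k) = rank((A - I)^(k+1))).

So m_A(x) = (x - 1)^3.

m_A(x) = (x - 1)^3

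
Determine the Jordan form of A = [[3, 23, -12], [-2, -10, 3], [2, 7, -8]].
J = [[-5, 1, 0], [0, -5, 1], [0, 0, -5]]

The characteristic polynomial is det(xI - A) = (x + 5)^3, so the eigenvalues are -5 (algebraic multiplicity 3).

For λ = -5: rank(A + 5I) = 2, rank((A + 5I)^2) = 1, rank((A + 5I)^3) = 0. The eigenspace has dimension 3 - 2 = 1, so there is 1 Jordan block; the rank sequence gives block sizes [3].

Assembling the blocks gives the Jordan form J above.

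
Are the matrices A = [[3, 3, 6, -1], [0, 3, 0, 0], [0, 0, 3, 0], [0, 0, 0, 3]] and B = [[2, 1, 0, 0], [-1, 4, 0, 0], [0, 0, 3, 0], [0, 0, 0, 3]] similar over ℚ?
Yes.

Two matrices over a field are similar if and only if they have the same invariant factors.

Both A and B have characteristic polynomial (x - 3)^4 and minimal polynomial (x - 3)^2. Computing further, both have invariant factors x - 3, x - 3, (x - 3)^2. Hence A and B are similar.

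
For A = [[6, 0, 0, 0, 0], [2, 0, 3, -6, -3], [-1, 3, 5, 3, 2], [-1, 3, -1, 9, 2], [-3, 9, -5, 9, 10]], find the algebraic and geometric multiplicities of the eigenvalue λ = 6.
algebraic multiplicity 5, geometric multiplicity 3

The characteristic polynomial is (x - 6)^5, so the factor x - 6 appears with exponent 5: the algebraic multiplicity is 5.

rank(A - 6I) = 2, so the eigenspace has dimension 5 - 2 = 3: the geometric multiplicity is 3.

Since 3 < 5, A is not diagonalizable.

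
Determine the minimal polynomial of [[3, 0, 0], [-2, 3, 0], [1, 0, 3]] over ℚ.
The characteristic polynomial factors as (x - 3)^3. The minimal polynomial is ∏(x - λ)^{k_λ} where k_λ is the size of the largest Jordan block at λ.

For λ = 3: rank(A - 3I) = 1, and the largest Jordan block has size 2 (the smallest k with rank((A - 3I)^k) = rank((A - 3I)^(k+1))).

So m_A(x) = (x - 3)^2.

m_A(x) = (x - 3)^2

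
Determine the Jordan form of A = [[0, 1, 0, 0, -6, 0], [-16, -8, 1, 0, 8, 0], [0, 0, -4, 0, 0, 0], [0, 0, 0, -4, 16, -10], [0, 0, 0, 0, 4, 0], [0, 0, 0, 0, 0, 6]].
J = [[-4, 1, 0, 0, 0, 0], [0, -4, 1, 0, 0, 0], [0, 0, -4, 0, 0, 0], [0, 0, 0, -4, 0, 0], [0, 0, 0, 0, 4, 0], [0, 0, 0, 0, 0, 6]]

The characteristic polynomial is det(xI - A) = (x - 6)(x - 4)(x + 4)^4, so the eigenvalues are -4 (algebraic multiplicity 4), 4 (algebraic multiplicity 1), 6 (algebraic multiplicity 1).

For λ = -4: rank(A + 4I) = 4, rank((A + 4I)^2) = 3, rank((A + 4I)^3) = 2. The eigenspace has dimension 6 - 4 = 2, so there are 2 Jordan blocks; the rank sequence gives block sizes [3, 1].

For λ = 4: algebraic multiplicity 1 gives one 1×1 block.

For λ = 6: algebraic multiplicity 1 gives one 1×1 block.

Assembling the blocks gives the Jordan form J above.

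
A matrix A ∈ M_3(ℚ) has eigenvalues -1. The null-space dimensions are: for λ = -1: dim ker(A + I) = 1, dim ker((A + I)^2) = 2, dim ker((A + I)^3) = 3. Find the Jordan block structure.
Jordan blocks: (-1, 3)

λ = -1: successive nullity increments [1, 1, 1] count blocks of size ≥ k; block sizes are [3].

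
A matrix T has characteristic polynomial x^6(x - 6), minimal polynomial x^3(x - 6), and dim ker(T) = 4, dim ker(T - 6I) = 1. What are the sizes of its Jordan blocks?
Jordan blocks: (0, 3), (0, 1), (0, 1), (0, 1), (6, 1)

λ = 0: algebraic multiplicity 6 (exponent in χ_T), largest block size 3 (exponent in m_T), 4 blocks (geometric multiplicity). These force block sizes [3, 1, 1, 1].
λ = 6: algebraic multiplicity 1 (exponent in χ_T), largest block size 1 (exponent in m_T), 1 block (geometric multiplicity). This forces block sizes [1].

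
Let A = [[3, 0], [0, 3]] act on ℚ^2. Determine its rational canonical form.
R = [[3, 0], [0, 3]]

The invariant factors of A (the non-unit diagonal entries of the Smith normal form of xI - A over ℚ[x]) are x - 3, x - 3, each dividing the next. The characteristic polynomial is their product, (x - 3)^2.

The rational canonical form is the block-diagonal matrix of companion matrices C(f_i):
R = [[3, 0], [0, 3]].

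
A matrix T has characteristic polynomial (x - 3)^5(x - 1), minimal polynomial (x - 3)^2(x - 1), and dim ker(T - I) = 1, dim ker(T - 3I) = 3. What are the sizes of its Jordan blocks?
λ = 1: algebraic multiplicity 1 (exponent in χ_T), largest block size 1 (exponent in m_T), 1 block (geometric multiplicity). This forces block sizes [1].
λ = 3: algebraic multiplicity 5 (exponent in χ_T), largest block size 2 (exponent in m_T), 3 blocks (geometric multiplicity). These force block sizes [2, 2, 1].

Jordan blocks: (1, 1), (3, 2), (3, 2), (3, 1)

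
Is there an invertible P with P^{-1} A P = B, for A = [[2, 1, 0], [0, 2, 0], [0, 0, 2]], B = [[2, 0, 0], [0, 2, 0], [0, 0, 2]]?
No.

Both have characteristic polynomial (x - 2)^3, but the minimal polynomial of A is (x - 2)^2 while the minimal polynomial of B is x - 2. The minimal polynomial is a similarity invariant, so A and B are not similar.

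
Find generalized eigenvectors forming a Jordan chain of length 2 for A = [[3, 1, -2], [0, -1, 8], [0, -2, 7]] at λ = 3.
v_1 = [[0, 1, 0]]^T, v_2 = [[1, -4, -2]]^T

We seek v_1 ∈ ker((A - 3I)^2) \ ker(A - 3I), then set v_{i+1} = (A - 3I) v_i.

One such chain is v_1 = [[0, 1, 0]]^T, v_2 = [[1, -4, -2]]^T. Check: (A - 3I) v_2 = [[0, 0, 0]]^T = 0.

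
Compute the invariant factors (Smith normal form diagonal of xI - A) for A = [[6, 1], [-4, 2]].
The Jordan structure of A has elementary divisors (x - 4)^2. Arranging the block sizes at each eigenvalue in decreasing order and taking row products gives the invariant factors.

Invariant factors (smallest first, each dividing the next): (x - 4)^2.

Check: the last factor (x - 4)^2 is the minimal polynomial, and the product (x - 4)^2 is the characteristic polynomial.

(x - 4)^2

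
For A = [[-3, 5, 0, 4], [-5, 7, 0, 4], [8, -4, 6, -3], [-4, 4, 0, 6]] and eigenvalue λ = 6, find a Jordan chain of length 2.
v_1 = [[1, 1, -1, 1]]^T, v_2 = [[0, 0, 1, 0]]^T

We seek v_1 ∈ ker((A - 6I)^2) \ ker(A - 6I), then set v_{i+1} = (A - 6I) v_i.

One such chain is v_1 = [[1, 1, -1, 1]]^T, v_2 = [[0, 0, 1, 0]]^T. Check: (A - 6I) v_2 = [[0, 0, 0, 0]]^T = 0.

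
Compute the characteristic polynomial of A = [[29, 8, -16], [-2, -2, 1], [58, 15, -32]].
xI - A = [[x - 29, -8, 16], [2, x + 2, -1], [-58, -15, x + 32]].

Expanding det(xI - A) along the first row:
det(xI - A) = + (x - 29)·det([[x + 2, -1], [-15, x + 32]]) - (-8)·det([[2, -1], [-58, x + 32]]) + (16)·det([[2, x + 2], [-58, -15]]).

Evaluating gives χ_A(x) = x^3 + 5x^2 + 7x + 3 = (x + 1)^2(x + 3).

χ_A(x) = (x + 1)^2(x + 3)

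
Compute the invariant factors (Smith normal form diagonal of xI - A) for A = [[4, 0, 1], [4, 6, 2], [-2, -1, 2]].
The Jordan structure of A has elementary divisors (x - 4)^3. Arranging the block sizes at each eigenvalue in decreasing order and taking row products gives the invariant factors.

Invariant factors (smallest first, each dividing the next): (x - 4)^3.

Check: the last factor (x - 4)^3 is the minimal polynomial, and the product (x - 4)^3 is the characteristic polynomial.

(x - 4)^3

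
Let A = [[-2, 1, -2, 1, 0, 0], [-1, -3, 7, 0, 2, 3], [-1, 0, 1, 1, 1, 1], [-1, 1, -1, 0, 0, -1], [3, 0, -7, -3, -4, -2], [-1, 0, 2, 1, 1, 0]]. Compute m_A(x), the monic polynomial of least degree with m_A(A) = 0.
The characteristic polynomial factors as (x + 1)^4(x + 2)^2. The minimal polynomial is ∏(x - λ)^{k_λ} where k_λ is the size of the largest Jordan block at λ.

For λ = -2: rank(A + 2I) = 5, and the largest Jordan block has size 2 (the smallest k with rank((A + 2I)^k) = rank((A + 2I)^(k+1))).
For λ = -1: rank(A + I) = 4, and the largest Jordan block has size 2 (the smallest k with rank((A + I)^k) = rank((A + I)^(k+1))).

So m_A(x) = (x + 1)^2(x + 2)^2.

m_A(x) = (x + 1)^2(x + 2)^2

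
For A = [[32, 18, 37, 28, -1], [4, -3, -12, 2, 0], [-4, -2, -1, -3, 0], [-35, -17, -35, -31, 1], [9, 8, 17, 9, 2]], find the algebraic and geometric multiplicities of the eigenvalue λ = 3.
algebraic multiplicity 3, geometric multiplicity 1

The characteristic polynomial is (x - 3)^3(x + 5)^2, so the factor x - 3 appears with exponent 3: the algebraic multiplicity is 3.

rank(A - 3I) = 4, so the eigenspace has dimension 5 - 4 = 1: the geometric multiplicity is 1.

Since 1 < 3, A is not diagonalizable.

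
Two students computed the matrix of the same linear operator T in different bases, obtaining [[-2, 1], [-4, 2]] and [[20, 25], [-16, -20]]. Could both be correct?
Two matrices over a field are similar if and only if they have the same invariant factors.

Both A and B have characteristic polynomial x^2 and minimal polynomial x^2. Computing further, both have invariant factors x^2. Hence A and B are similar.

Yes.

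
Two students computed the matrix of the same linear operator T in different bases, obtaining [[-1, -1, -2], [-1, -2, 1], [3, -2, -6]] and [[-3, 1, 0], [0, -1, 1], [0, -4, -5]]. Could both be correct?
Yes.

Two matrices over a field are similar if and only if they have the same invariant factors.

Both A and B have characteristic polynomial (x + 3)^3 and minimal polynomial (x + 3)^3. Computing further, both have invariant factors (x + 3)^3. Hence A and B are similar.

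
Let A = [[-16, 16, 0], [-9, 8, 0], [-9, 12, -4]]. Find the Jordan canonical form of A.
The characteristic polynomial is det(xI - A) = (x + 4)^3, so the eigenvalues are -4 (algebraic multiplicity 3).

For λ = -4: rank(A + 4I) = 1, rank((A + 4I)^2) = 0. The eigenspace has dimension 3 - 1 = 2, so there are 2 Jordan blocks; the rank sequence gives block sizes [2, 1].

Assembling the blocks gives the Jordan form J above.

J = [[-4, 1, 0], [0, -4, 0], [0, 0, -4]]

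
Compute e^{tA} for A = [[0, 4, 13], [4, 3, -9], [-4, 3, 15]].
e^{tA} = [[(1 - 6*t)*e^{6*t}, t*(3*t + 8)*e^{6*t}/2, t*(3*t + 26)*e^{6*t}/2], [4*t*e^{6*t}, (-t^2 - 3*t + 1)*e^{6*t}, t*(-t - 9)*e^{6*t}], [-4*t*e^{6*t}, t*(t + 3)*e^{6*t}, (t^2 + 9*t + 1)*e^{6*t}]]

A has Jordan form J = [[6, 1, 0], [0, 6, 1], [0, 0, 6]] with A = PJP^{-1}, so e^{tA} = P e^{tJ} P^{-1}.

For a Jordan block J_k(λ), e^{tJ_k(λ)} = e^{λt} · (I + tN + t^2 N^2/2! + ... + t^{k-1} N^{k-1}/(k-1)!) where N is the nilpotent superdiagonal part.

Assembling the blocks and conjugating back gives the entries of e^{tA} as shown above.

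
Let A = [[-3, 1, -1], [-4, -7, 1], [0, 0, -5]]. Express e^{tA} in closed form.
A has Jordan form J = [[-5, 1, 0], [0, -5, 1], [0, 0, -5]] with A = PJP^{-1}, so e^{tA} = P e^{tJ} P^{-1}.

For a Jordan block J_k(λ), e^{tJ_k(λ)} = e^{λt} · (I + tN + t^2 N^2/2! + ... + t^{k-1} N^{k-1}/(k-1)!) where N is the nilpotent superdiagonal part.

Assembling the blocks and conjugating back gives the entries of e^{tA} as shown above.

e^{tA} = [[(2*t + 1)*e^{-5*t}, t*e^{-5*t}, t*(-t - 2)*e^{-5*t}/2], [-4*t*e^{-5*t}, (1 - 2*t)*e^{-5*t}, t*(t + 1)*e^{-5*t}], [0, 0, e^{-5*t}]]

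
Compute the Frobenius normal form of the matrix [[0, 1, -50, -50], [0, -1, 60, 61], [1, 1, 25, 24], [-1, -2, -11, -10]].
The invariant factors of A (the non-unit diagonal entries of the Smith normal form of xI - A over ℚ[x]) are (x - 6)^2(x - 1)^2, each dividing the next. The characteristic polynomial is their product, (x - 6)^2(x - 1)^2.

The rational canonical form is the block-diagonal matrix of companion matrices C(f_i):
R = [[0, 0, 0, -36], [1, 0, 0, 84], [0, 1, 0, -61], [0, 0, 1, 14]].

R = [[0, 0, 0, -36], [1, 0, 0, 84], [0, 1, 0, -61], [0, 0, 1, 14]]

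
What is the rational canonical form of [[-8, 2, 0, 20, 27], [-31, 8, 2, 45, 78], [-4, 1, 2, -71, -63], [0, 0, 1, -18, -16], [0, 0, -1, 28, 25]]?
The invariant factors of A (the non-unit diagonal entries of the Smith normal form of xI - A over ℚ[x]) are (x - 5)(x - 4)(x^3 - 4x - 4), each dividing the next. The characteristic polynomial is their product, (x - 5)(x - 4)(x^3 - 4x - 4).

The rational canonical form is the block-diagonal matrix of companion matrices C(f_i):
R = [[0, 0, 0, 0, 80], [1, 0, 0, 0, 44], [0, 1, 0, 0, -32], [0, 0, 1, 0, -16], [0, 0, 0, 1, 9]].

Note the characteristic polynomial does not split into linear factors over ℚ, so A has no Jordan form over ℚ; the rational canonical form exists over any field.

R = [[0, 0, 0, 0, 80], [1, 0, 0, 0, 44], [0, 1, 0, 0, -32], [0, 0, 1, 0, -16], [0, 0, 0, 1, 9]]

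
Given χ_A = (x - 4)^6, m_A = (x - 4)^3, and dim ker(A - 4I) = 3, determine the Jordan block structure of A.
Jordan blocks: (4, 3), (4, 2), (4, 1)

λ = 4: algebraic multiplicity 6 (exponent in χ_A), largest block size 3 (exponent in m_A), 3 blocks (geometric multiplicity). These force block sizes [3, 2, 1].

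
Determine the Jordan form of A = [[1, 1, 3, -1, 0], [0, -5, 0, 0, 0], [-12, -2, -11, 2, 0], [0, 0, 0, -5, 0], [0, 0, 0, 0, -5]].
J = [[-5, 1, 0, 0, 0], [0, -5, 0, 0, 0], [0, 0, -5, 0, 0], [0, 0, 0, -5, 0], [0, 0, 0, 0, -5]]

The characteristic polynomial is det(xI - A) = (x + 5)^5, so the eigenvalues are -5 (algebraic multiplicity 5).

For λ = -5: rank(A + 5I) = 1, rank((A + 5I)^2) = 0. The eigenspace has dimension 5 - 1 = 4, so there are 4 Jordan blocks; the rank sequence gives block sizes [2, 1, 1, 1].

Assembling the blocks gives the Jordan form J above.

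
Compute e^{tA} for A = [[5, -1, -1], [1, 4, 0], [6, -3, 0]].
e^{tA} = [[(-3*t^2 + 4*t + 2)*e^{3*t}/2, -t*e^{3*t}, t*(t - 2)*e^{3*t}/2], [t*(3*t + 2)*e^{3*t}/2, (t + 1)*e^{3*t}, -t^2*e^{3*t}/2], [3*t*(4 - 3*t)*e^{3*t}/2, -3*t*e^{3*t}, (3*t^2 - 6*t + 2)*e^{3*t}/2]]

A has Jordan form J = [[3, 1, 0], [0, 3, 1], [0, 0, 3]] with A = PJP^{-1}, so e^{tA} = P e^{tJ} P^{-1}.

For a Jordan block J_k(λ), e^{tJ_k(λ)} = e^{λt} · (I + tN + t^2 N^2/2! + ... + t^{k-1} N^{k-1}/(k-1)!) where N is the nilpotent superdiagonal part.

Assembling the blocks and conjugating back gives the entries of e^{tA} as shown above.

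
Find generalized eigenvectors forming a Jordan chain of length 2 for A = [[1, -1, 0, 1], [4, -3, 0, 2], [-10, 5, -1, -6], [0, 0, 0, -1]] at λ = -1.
We seek v_1 ∈ ker((A + I)^2) \ ker(A + I), then set v_{i+1} = (A + I) v_i.

One such chain is v_1 = [[1, 2, -3, -1]]^T, v_2 = [[-1, -2, 6, 0]]^T. Check: (A + I) v_2 = [[0, 0, 0, 0]]^T = 0.

v_1 = [[1, 2, -3, -1]]^T, v_2 = [[-1, -2, 6, 0]]^T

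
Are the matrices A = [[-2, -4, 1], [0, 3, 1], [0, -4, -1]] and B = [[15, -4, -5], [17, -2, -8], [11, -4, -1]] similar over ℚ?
trace(A) = 0 but trace(B) = 12. The trace is a similarity invariant, so A and B are not similar.

No.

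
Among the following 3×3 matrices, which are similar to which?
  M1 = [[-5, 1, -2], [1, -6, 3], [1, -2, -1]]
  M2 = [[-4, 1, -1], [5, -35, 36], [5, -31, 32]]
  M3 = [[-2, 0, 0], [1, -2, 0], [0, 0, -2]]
3 classes: {M1}, {M2}, {M3}

Characteristic polynomials: χ_{M1} = (x + 4)^3, χ_{M2} = (x - 1)(x + 4)^2, χ_{M3} = (x + 2)^3.

{M1}: invariant factors (x + 4)^3.

{M2}: invariant factors (x - 1)(x + 4)^2.

{M3}: invariant factors x + 2, (x + 2)^2.

Matrices are similar if and only if their invariant-factor lists agree; the partition into similarity classes is {M1}, {M2}, {M3}.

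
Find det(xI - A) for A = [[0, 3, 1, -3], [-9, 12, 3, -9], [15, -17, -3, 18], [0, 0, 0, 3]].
χ_A(x) = (x - 3)^4

xI - A = [[x, -3, -1, 3], [9, x - 12, -3, 9], [-15, 17, x + 3, -18], [0, 0, 0, x - 3]].

Expanding det(xI - A) along the first row:
det(xI - A) = + (x)·det([[x - 12, -3, 9], [17, x + 3, -18], [0, 0, x - 3]]) - (-3)·det([[9, -3, 9], [-15, x + 3, -18], [0, 0, x - 3]]) + (-1)·det([[9, x - 12, 9], [-15, 17, -18], [0, 0, x - 3]]) - (3)·det([[9, x - 12, -3], [-15, 17, x + 3], [0, 0, 0]]).

Evaluating gives χ_A(x) = x^4 - 12x^3 + 54x^2 - 108x + 81 = (x - 3)^4.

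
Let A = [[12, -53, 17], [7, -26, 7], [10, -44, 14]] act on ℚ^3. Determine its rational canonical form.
The invariant factors of A (the non-unit diagonal entries of the Smith normal form of xI - A over ℚ[x]) are x^3 + x + 4, each dividing the next. The characteristic polynomial is their product, x^3 + x + 4.

The rational canonical form is the block-diagonal matrix of companion matrices C(f_i):
R = [[0, 0, -4], [1, 0, -1], [0, 1, 0]].

Note the characteristic polynomial does not split into linear factors over ℚ, so A has no Jordan form over ℚ; the rational canonical form exists over any field.

R = [[0, 0, -4], [1, 0, -1], [0, 1, 0]]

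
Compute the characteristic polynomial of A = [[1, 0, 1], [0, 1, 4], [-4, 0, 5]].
χ_A(x) = (x - 3)^2(x - 1)

xI - A = [[x - 1, 0, -1], [0, x - 1, -4], [4, 0, x - 5]].

Expanding det(xI - A) along the first row:
det(xI - A) = + (x - 1)·det([[x - 1, -4], [0, x - 5]]) - (0)·det([[0, -4], [4, x - 5]]) + (-1)·det([[0, x - 1], [4, 0]]).

Evaluating gives χ_A(x) = x^3 - 7x^2 + 15x - 9 = (x - 3)^2(x - 1).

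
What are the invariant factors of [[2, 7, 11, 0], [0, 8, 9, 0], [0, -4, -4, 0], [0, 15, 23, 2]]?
x - 2, (x - 2)^3

The Jordan structure of A has elementary divisors (x - 2)^3, (x - 2). Arranging the block sizes at each eigenvalue in decreasing order and taking row products gives the invariant factors.

Invariant factors (smallest first, each dividing the next): x - 2, (x - 2)^3.

Check: the last factor (x - 2)^3 is the minimal polynomial, and the product (x - 2)^4 is the characteristic polynomial.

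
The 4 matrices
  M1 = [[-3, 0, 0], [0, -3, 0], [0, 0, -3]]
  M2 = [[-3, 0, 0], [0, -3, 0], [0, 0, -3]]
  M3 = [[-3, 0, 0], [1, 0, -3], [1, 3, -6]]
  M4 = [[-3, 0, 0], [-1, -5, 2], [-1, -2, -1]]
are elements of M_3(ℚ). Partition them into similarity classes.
2 classes: {M1, M2}, {M3, M4}

Characteristic polynomials: χ_{M1} = (x + 3)^3, χ_{M2} = (x + 3)^3, χ_{M3} = (x + 3)^3, χ_{M4} = (x + 3)^3.

{M1, M2}: invariant factors x + 3, x + 3, x + 3.

{M3, M4}: invariant factors x + 3, (x + 3)^2.

Matrices are similar if and only if their invariant-factor lists agree; the partition into similarity classes is {M1, M2}, {M3, M4}.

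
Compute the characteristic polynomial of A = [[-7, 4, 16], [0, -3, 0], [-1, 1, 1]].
χ_A(x) = (x + 3)^3

xI - A = [[x + 7, -4, -16], [0, x + 3, 0], [1, -1, x - 1]].

Expanding det(xI - A) along the first row:
det(xI - A) = + (x + 7)·det([[x + 3, 0], [-1, x - 1]]) - (-4)·det([[0, 0], [1, x - 1]]) + (-16)·det([[0, x + 3], [1, -1]]).

Evaluating gives χ_A(x) = x^3 + 9x^2 + 27x + 27 = (x + 3)^3.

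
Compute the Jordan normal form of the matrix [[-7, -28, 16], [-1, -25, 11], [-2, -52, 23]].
J = [[-5, 1, 0], [0, -5, 0], [0, 0, 1]]

The characteristic polynomial is det(xI - A) = (x - 1)(x + 5)^2, so the eigenvalues are -5 (algebraic multiplicity 2), 1 (algebraic multiplicity 1).

For λ = -5: rank(A + 5I) = 2, rank((A + 5I)^2) = 1. The eigenspace has dimension 3 - 2 = 1, so there is 1 Jordan block; the rank sequence gives block sizes [2].

For λ = 1: algebraic multiplicity 1 gives one 1×1 block.

Assembling the blocks gives the Jordan form J above.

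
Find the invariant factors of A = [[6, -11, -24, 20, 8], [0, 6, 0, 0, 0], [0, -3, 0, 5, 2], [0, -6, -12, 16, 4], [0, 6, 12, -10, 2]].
x - 6, (x - 6)^2, (x - 6)^2

The Jordan structure of A has elementary divisors (x - 6)^2, (x - 6)^2, (x - 6). Arranging the block sizes at each eigenvalue in decreasing order and taking row products gives the invariant factors.

Invariant factors (smallest first, each dividing the next): x - 6, (x - 6)^2, (x - 6)^2.

Check: the last factor (x - 6)^2 is the minimal polynomial, and the product (x - 6)^5 is the characteristic polynomial.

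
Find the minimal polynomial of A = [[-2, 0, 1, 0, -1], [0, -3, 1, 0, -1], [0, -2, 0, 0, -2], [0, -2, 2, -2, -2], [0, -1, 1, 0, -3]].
The characteristic polynomial factors as (x + 2)^5. The minimal polynomial is ∏(x - λ)^{k_λ} where k_λ is the size of the largest Jordan block at λ.

For λ = -2: rank(A + 2I) = 2, and the largest Jordan block has size 3 (the smallest k with rank((A + 2I)^k) = rank((A + 2I)^(k+1))).

So m_A(x) = (x + 2)^3.

m_A(x) = (x + 2)^3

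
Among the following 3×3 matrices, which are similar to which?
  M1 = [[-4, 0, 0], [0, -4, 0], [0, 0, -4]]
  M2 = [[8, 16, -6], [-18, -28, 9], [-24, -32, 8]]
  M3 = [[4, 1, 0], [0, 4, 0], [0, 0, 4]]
Characteristic polynomials: χ_{M1} = (x + 4)^3, χ_{M2} = (x + 4)^3, χ_{M3} = (x - 4)^3.

{M1}: invariant factors x + 4, x + 4, x + 4.

{M2}: invariant factors x + 4, (x + 4)^2.

{M3}: invariant factors x - 4, (x - 4)^2.

Matrices are similar if and only if their invariant-factor lists agree; the partition into similarity classes is {M1}, {M2}, {M3}.

3 classes: {M1}, {M2}, {M3}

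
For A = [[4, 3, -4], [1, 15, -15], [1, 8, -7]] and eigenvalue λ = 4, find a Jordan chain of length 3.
We seek v_1 ∈ ker((A - 4I)^3) \ ker((A - 4I)^2), then set v_{i+1} = (A - 4I) v_i.

One such chain is v_1 = [[-2, -4, -3]]^T, v_2 = [[0, -1, -1]]^T, v_3 = [[1, 4, 3]]^T. Check: (A - 4I) v_3 = [[0, 0, 0]]^T = 0.

v_1 = [[-2, -4, -3]]^T, v_2 = [[0, -1, -1]]^T, v_3 = [[1, 4, 3]]^T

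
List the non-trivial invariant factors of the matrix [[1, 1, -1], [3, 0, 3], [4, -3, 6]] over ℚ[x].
(x - 3)(x - 2)^2

The Jordan structure of A has elementary divisors (x - 2)^2, (x - 3). Arranging the block sizes at each eigenvalue in decreasing order and taking row products gives the invariant factors.

Invariant factors (smallest first, each dividing the next): (x - 3)(x - 2)^2.

Check: the last factor (x - 3)(x - 2)^2 is the minimal polynomial, and the product (x - 3)(x - 2)^2 is the characteristic polynomial.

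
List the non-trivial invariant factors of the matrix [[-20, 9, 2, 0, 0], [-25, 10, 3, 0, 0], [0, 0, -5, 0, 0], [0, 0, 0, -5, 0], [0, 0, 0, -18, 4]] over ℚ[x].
x + 5, (x - 4)(x + 5)^3

The Jordan structure of A has elementary divisors (x + 5)^3, (x + 5), (x - 4). Arranging the block sizes at each eigenvalue in decreasing order and taking row products gives the invariant factors.

Invariant factors (smallest first, each dividing the next): x + 5, (x - 4)(x + 5)^3.

Check: the last factor (x - 4)(x + 5)^3 is the minimal polynomial, and the product (x - 4)(x + 5)^4 is the characteristic polynomial.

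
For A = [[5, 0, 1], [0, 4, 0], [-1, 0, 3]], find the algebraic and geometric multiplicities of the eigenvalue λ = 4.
algebraic multiplicity 3, geometric multiplicity 2

The characteristic polynomial is (x - 4)^3, so the factor x - 4 appears with exponent 3: the algebraic multiplicity is 3.

rank(A - 4I) = 1, so the eigenspace has dimension 3 - 1 = 2: the geometric multiplicity is 2.

Since 2 < 3, A is not diagonalizable.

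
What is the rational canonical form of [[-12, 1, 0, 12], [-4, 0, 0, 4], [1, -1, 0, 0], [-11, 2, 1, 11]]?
The invariant factors of A (the non-unit diagonal entries of the Smith normal form of xI - A over ℚ[x]) are (x + 1)(x^3 - 4x - 4), each dividing the next. The characteristic polynomial is their product, (x + 1)(x^3 - 4x - 4).

The rational canonical form is the block-diagonal matrix of companion matrices C(f_i):
R = [[0, 0, 0, 4], [1, 0, 0, 8], [0, 1, 0, 4], [0, 0, 1, -1]].

Note the characteristic polynomial does not split into linear factors over ℚ, so A has no Jordan form over ℚ; the rational canonical form exists over any field.

R = [[0, 0, 0, 4], [1, 0, 0, 8], [0, 1, 0, 4], [0, 0, 1, -1]]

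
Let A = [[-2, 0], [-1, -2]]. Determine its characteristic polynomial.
χ_A(x) = (x + 2)^2

xI - A = [[x + 2, 0], [1, x + 2]].

Expanding det(xI - A) along the first row:
det(xI - A) = + (x + 2)·det([[x + 2]]) - (0)·det([[1]]).

Evaluating gives χ_A(x) = x^2 + 4x + 4 = (x + 2)^2.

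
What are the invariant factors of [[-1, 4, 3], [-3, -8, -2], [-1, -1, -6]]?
The Jordan structure of A has elementary divisors (x + 5)^3. Arranging the block sizes at each eigenvalue in decreasing order and taking row products gives the invariant factors.

Invariant factors (smallest first, each dividing the next): (x + 5)^3.

Check: the last factor (x + 5)^3 is the minimal polynomial, and the product (x + 5)^3 is the characteristic polynomial.

(x + 5)^3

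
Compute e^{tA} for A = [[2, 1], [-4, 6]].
e^{tA} = [[(1 - 2*t)*e^{4*t}, t*e^{4*t}], [-4*t*e^{4*t}, (2*t + 1)*e^{4*t}]]

A has Jordan form J = [[4, 1], [0, 4]] with A = PJP^{-1}, so e^{tA} = P e^{tJ} P^{-1}.

For a Jordan block J_k(λ), e^{tJ_k(λ)} = e^{λt} · (I + tN + t^2 N^2/2! + ... + t^{k-1} N^{k-1}/(k-1)!) where N is the nilpotent superdiagonal part.

Assembling the blocks and conjugating back gives the entries of e^{tA} as shown above.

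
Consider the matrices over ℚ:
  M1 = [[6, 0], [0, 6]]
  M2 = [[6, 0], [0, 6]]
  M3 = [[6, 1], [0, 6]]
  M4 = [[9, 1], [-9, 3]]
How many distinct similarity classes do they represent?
Characteristic polynomials: χ_{M1} = (x - 6)^2, χ_{M2} = (x - 6)^2, χ_{M3} = (x - 6)^2, χ_{M4} = (x - 6)^2.

{M1, M2}: invariant factors x - 6, x - 6.

{M3, M4}: invariant factors (x - 6)^2.

Matrices are similar if and only if their invariant-factor lists agree; the partition into similarity classes is {M1, M2}, {M3, M4}.

2 classes: {M1, M2}, {M3, M4}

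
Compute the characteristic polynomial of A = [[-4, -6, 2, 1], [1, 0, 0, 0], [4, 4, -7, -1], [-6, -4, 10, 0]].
χ_A(x) = (x + 2)^3(x + 5)

xI - A = [[x + 4, 6, -2, -1], [-1, x, 0, 0], [-4, -4, x + 7, 1], [6, 4, -10, x]].

Expanding det(xI - A) along the first row:
det(xI - A) = + (x + 4)·det([[x, 0, 0], [-4, x + 7, 1], [4, -10, x]]) - (6)·det([[-1, 0, 0], [-4, x + 7, 1], [6, -10, x]]) + (-2)·det([[-1, x, 0], [-4, -4, 1], [6, 4, x]]) - (-1)·det([[-1, x, 0], [-4, -4, x + 7], [6, 4, -10]]).

Evaluating gives χ_A(x) = x^4 + 11x^3 + 42x^2 + 68x + 40 = (x + 2)^3(x + 5).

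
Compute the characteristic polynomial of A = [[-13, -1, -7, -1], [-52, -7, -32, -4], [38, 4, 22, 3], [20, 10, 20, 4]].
xI - A = [[x + 13, 1, 7, 1], [52, x + 7, 32, 4], [-38, -4, x - 22, -3], [-20, -10, -20, x - 4]].

Expanding det(xI - A) along the first row:
det(xI - A) = + (x + 13)·det([[x + 7, 32, 4], [-4, x - 22, -3], [-10, -20, x - 4]]) - (1)·det([[52, 32, 4], [-38, x - 22, -3], [-20, -20, x - 4]]) + (7)·det([[52, x + 7, 4], [-38, -4, -3], [-20, -10, x - 4]]) - (1)·det([[52, x + 7, 32], [-38, -4, x - 22], [-20, -10, -20]]).

Evaluating gives χ_A(x) = x^4 - 6x^3 + x^2 + 24x + 16 = (x - 4)^2(x + 1)^2.

χ_A(x) = (x - 4)^2(x + 1)^2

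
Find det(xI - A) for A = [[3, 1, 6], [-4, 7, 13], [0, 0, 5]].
xI - A = [[x - 3, -1, -6], [4, x - 7, -13], [0, 0, x - 5]].

Expanding det(xI - A) along the first row:
det(xI - A) = + (x - 3)·det([[x - 7, -13], [0, x - 5]]) - (-1)·det([[4, -13], [0, x - 5]]) + (-6)·det([[4, x - 7], [0, 0]]).

Evaluating gives χ_A(x) = x^3 - 15x^2 + 75x - 125 = (x - 5)^3.

χ_A(x) = (x - 5)^3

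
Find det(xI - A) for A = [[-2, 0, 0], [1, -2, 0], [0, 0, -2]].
χ_A(x) = (x + 2)^3

xI - A = [[x + 2, 0, 0], [-1, x + 2, 0], [0, 0, x + 2]].

Expanding det(xI - A) along the first row:
det(xI - A) = + (x + 2)·det([[x + 2, 0], [0, x + 2]]) - (0)·det([[-1, 0], [0, x + 2]]) + (0)·det([[-1, x + 2], [0, 0]]).

Evaluating gives χ_A(x) = x^3 + 6x^2 + 12x + 8 = (x + 2)^3.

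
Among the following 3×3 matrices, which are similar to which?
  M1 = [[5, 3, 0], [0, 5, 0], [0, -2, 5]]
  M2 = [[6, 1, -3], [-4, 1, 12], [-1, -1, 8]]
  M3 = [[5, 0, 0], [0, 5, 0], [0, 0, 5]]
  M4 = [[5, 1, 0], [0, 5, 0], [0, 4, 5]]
2 classes: {M1, M2, M4}, {M3}

Characteristic polynomials: χ_{M1} = (x - 5)^3, χ_{M2} = (x - 5)^3, χ_{M3} = (x - 5)^3, χ_{M4} = (x - 5)^3.

{M1, M2, M4}: invariant factors x - 5, (x - 5)^2.

{M3}: invariant factors x - 5, x - 5, x - 5.

Matrices are similar if and only if their invariant-factor lists agree; the partition into similarity classes is {M1, M2, M4}, {M3}.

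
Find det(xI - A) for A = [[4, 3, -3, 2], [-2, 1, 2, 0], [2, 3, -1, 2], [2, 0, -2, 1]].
χ_A(x) = (x - 2)(x - 1)^3

xI - A = [[x - 4, -3, 3, -2], [2, x - 1, -2, 0], [-2, -3, x + 1, -2], [-2, 0, 2, x - 1]].

Expanding det(xI - A) along the first row:
det(xI - A) = + (x - 4)·det([[x - 1, -2, 0], [-3, x + 1, -2], [0, 2, x - 1]]) - (-3)·det([[2, -2, 0], [-2, x + 1, -2], [-2, 2, x - 1]]) + (3)·det([[2, x - 1, 0], [-2, -3, -2], [-2, 0, x - 1]]) - (-2)·det([[2, x - 1, -2], [-2, -3, x + 1], [-2, 0, 2]]).

Evaluating gives χ_A(x) = x^4 - 5x^3 + 9x^2 - 7x + 2 = (x - 2)(x - 1)^3.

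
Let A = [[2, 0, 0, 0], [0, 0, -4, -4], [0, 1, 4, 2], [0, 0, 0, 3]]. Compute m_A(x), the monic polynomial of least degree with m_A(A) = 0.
The characteristic polynomial factors as (x - 3)(x - 2)^3. The minimal polynomial is ∏(x - λ)^{k_λ} where k_λ is the size of the largest Jordan block at λ.

For λ = 2: rank(A - 2I) = 2, and the largest Jordan block has size 2 (the smallest k with rank((A - 2I)^k) = rank((A - 2I)^(k+1))).
For λ = 3: rank(A - 3I) = 3, and the largest Jordan block has size 1 (the smallest k with rank((A - 3I)^k) = rank((A - 3I)^(k+1))).

So m_A(x) = (x - 3)(x - 2)^2.

m_A(x) = (x - 3)(x - 2)^2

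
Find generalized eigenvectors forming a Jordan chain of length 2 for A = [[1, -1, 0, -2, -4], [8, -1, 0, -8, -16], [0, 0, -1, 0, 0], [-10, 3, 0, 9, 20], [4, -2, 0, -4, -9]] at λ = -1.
We seek v_1 ∈ ker((A + I)^2) \ ker(A + I), then set v_{i+1} = (A + I) v_i.

One such chain is v_1 = [[0, 1, 0, 0, 0]]^T, v_2 = [[-1, 0, 0, 3, -2]]^T. Check: (A + I) v_2 = [[0, 0, 0, 0, 0]]^T = 0.

v_1 = [[0, 1, 0, 0, 0]]^T, v_2 = [[-1, 0, 0, 3, -2]]^T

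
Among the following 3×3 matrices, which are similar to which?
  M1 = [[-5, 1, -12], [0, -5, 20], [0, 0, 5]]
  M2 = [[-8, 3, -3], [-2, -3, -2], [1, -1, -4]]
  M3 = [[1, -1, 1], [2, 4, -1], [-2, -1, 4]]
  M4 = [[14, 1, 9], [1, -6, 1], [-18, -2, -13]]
Characteristic polynomials: χ_{M1} = (x - 5)(x + 5)^2, χ_{M2} = (x + 5)^3, χ_{M3} = (x - 3)^3, χ_{M4} = (x - 5)(x + 5)^2.

{M1, M4}: invariant factors (x - 5)(x + 5)^2.

{M2}: invariant factors x + 5, (x + 5)^2.

{M3}: invariant factors x - 3, (x - 3)^2.

Matrices are similar if and only if their invariant-factor lists agree; the partition into similarity classes is {M1, M4}, {M2}, {M3}.

3 classes: {M1, M4}, {M2}, {M3}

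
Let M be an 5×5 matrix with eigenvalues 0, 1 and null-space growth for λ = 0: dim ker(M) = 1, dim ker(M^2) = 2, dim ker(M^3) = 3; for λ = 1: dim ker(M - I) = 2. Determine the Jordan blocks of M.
Jordan blocks: (0, 3), (1, 1), (1, 1)

λ = 0: successive nullity increments [1, 1, 1] count blocks of size ≥ k; block sizes are [3].
λ = 1: successive nullity increments [2] count blocks of size ≥ k; block sizes are [1, 1].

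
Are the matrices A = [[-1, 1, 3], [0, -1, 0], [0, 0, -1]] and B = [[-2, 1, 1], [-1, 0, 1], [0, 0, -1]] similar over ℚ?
Yes.

Two matrices over a field are similar if and only if they have the same invariant factors.

Both A and B have characteristic polynomial (x + 1)^3 and minimal polynomial (x + 1)^2. Computing further, both have invariant factors x + 1, (x + 1)^2. Hence A and B are similar.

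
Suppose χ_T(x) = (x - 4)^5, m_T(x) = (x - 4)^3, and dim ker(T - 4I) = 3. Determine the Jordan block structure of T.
λ = 4: algebraic multiplicity 5 (exponent in χ_T), largest block size 3 (exponent in m_T), 3 blocks (geometric multiplicity). These force block sizes [3, 1, 1].

Jordan blocks: (4, 3), (4, 1), (4, 1)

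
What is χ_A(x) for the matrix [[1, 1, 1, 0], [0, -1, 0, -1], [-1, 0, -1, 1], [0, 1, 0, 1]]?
xI - A = [[x - 1, -1, -1, 0], [0, x + 1, 0, 1], [1, 0, x + 1, -1], [0, -1, 0, x - 1]].

Expanding det(xI - A) along the first row:
det(xI - A) = + (x - 1)·det([[x + 1, 0, 1], [0, x + 1, -1], [-1, 0, x - 1]]) - (-1)·det([[0, 0, 1], [1, x + 1, -1], [0, 0, x - 1]]) + (-1)·det([[0, x + 1, 1], [1, 0, -1], [0, -1, x - 1]]) - (0)·det([[0, x + 1, 0], [1, 0, x + 1], [0, -1, 0]]).

Evaluating gives χ_A(x) = x^4.

χ_A(x) = x^4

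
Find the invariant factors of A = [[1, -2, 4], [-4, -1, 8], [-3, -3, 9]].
x - 3, (x - 3)^2

The Jordan structure of A has elementary divisors (x - 3)^2, (x - 3). Arranging the block sizes at each eigenvalue in decreasing order and taking row products gives the invariant factors.

Invariant factors (smallest first, each dividing the next): x - 3, (x - 3)^2.

Check: the last factor (x - 3)^2 is the minimal polynomial, and the product (x - 3)^3 is the characteristic polynomial.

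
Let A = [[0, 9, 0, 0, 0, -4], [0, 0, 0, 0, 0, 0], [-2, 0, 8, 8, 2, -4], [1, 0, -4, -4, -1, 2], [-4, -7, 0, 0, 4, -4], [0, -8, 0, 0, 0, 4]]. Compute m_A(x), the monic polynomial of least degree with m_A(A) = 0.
The characteristic polynomial factors as x^3(x - 4)^3. The minimal polynomial is ∏(x - λ)^{k_λ} where k_λ is the size of the largest Jordan block at λ.

For λ = 0: rank(A) = 4, and the largest Jordan block has size 2 (the smallest k with rank(A^k) = rank(A^(k+1))).
For λ = 4: rank(A - 4I) = 4, and the largest Jordan block has size 2 (the smallest k with rank((A - 4I)^k) = rank((A - 4I)^(k+1))).

So m_A(x) = x^2(x - 4)^2.

m_A(x) = x^2(x - 4)^2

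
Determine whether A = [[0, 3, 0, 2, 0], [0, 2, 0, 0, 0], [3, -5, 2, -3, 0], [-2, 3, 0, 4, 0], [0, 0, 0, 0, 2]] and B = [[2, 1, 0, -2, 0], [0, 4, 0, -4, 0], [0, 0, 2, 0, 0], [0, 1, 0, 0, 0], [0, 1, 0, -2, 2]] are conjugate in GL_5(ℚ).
No.

Both have characteristic polynomial (x - 2)^5 and minimal polynomial (x - 2)^2. But rank(A - 2I) = 2 for A while rank(B - 2I) = 1 for B, so the number of Jordan blocks at λ = 2 differs. A and B are not similar.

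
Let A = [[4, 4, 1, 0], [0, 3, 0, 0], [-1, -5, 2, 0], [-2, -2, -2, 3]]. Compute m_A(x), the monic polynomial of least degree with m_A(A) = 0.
The characteristic polynomial factors as (x - 3)^4. The minimal polynomial is ∏(x - λ)^{k_λ} where k_λ is the size of the largest Jordan block at λ.

For λ = 3: rank(A - 3I) = 2, and the largest Jordan block has size 3 (the smallest k with rank((A - 3I)^k) = rank((A - 3I)^(k+1))).

So m_A(x) = (x - 3)^3.

m_A(x) = (x - 3)^3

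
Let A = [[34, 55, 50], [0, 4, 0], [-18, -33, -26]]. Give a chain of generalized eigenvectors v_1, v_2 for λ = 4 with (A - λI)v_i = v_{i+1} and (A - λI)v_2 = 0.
We seek v_1 ∈ ker((A - 4I)^2) \ ker(A - 4I), then set v_{i+1} = (A - 4I) v_i.

One such chain is v_1 = [[-5, 1, 2]]^T, v_2 = [[5, 0, -3]]^T. Check: (A - 4I) v_2 = [[0, 0, 0]]^T = 0.

v_1 = [[-5, 1, 2]]^T, v_2 = [[5, 0, -3]]^T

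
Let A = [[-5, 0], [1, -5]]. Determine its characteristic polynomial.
xI - A = [[x + 5, 0], [-1, x + 5]].

Expanding det(xI - A) along the first row:
det(xI - A) = + (x + 5)·det([[x + 5]]) - (0)·det([[-1]]).

Evaluating gives χ_A(x) = x^2 + 10x + 25 = (x + 5)^2.

χ_A(x) = (x + 5)^2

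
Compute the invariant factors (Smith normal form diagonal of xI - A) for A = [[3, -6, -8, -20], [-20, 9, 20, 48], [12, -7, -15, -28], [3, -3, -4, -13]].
(x + 3)^2(x + 5)^2

The Jordan structure of A has elementary divisors (x + 5)^2, (x + 3)^2. Arranging the block sizes at each eigenvalue in decreasing order and taking row products gives the invariant factors.

Invariant factors (smallest first, each dividing the next): (x + 3)^2(x + 5)^2.

Check: the last factor (x + 3)^2(x + 5)^2 is the minimal polynomial, and the product (x + 3)^2(x + 5)^2 is the characteristic polynomial.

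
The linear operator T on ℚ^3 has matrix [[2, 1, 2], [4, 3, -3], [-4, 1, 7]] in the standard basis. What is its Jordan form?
J = [[4, 1, 0], [0, 4, 1], [0, 0, 4]]

The characteristic polynomial is det(xI - A) = (x - 4)^3, so the eigenvalues are 4 (algebraic multiplicity 3).

For λ = 4: rank(A - 4I) = 2, rank((A - 4I)^2) = 1, rank((A - 4I)^3) = 0. The eigenspace has dimension 3 - 2 = 1, so there is 1 Jordan block; the rank sequence gives block sizes [3].

Assembling the blocks gives the Jordan form J above.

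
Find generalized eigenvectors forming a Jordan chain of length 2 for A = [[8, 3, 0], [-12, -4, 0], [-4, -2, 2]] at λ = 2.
v_1 = [[6, -11, -4]]^T, v_2 = [[3, -6, -2]]^T

We seek v_1 ∈ ker((A - 2I)^2) \ ker(A - 2I), then set v_{i+1} = (A - 2I) v_i.

One such chain is v_1 = [[6, -11, -4]]^T, v_2 = [[3, -6, -2]]^T. Check: (A - 2I) v_2 = [[0, 0, 0]]^T = 0.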